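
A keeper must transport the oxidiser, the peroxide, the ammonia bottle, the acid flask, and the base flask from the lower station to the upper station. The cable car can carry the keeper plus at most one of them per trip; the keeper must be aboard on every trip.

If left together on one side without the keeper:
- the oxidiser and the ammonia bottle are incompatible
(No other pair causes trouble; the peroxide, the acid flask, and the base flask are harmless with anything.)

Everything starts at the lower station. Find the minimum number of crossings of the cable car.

Counting alone: the keeper can take at most 1 across per trip to the upper station, so moving all 5 needs at least 5 loaded trips out, with a return between consecutive ones — at least 9 crossings.
The plan below uses exactly 9 crossings, so it is optimal:
1. Keeper goes to the upper station with the oxidiser.
2. Keeper goes back to the lower station alone.
3. Keeper goes to the upper station with the peroxide.
4. Keeper goes back to the lower station alone.
5. Keeper goes to the upper station with the acid flask.
6. Keeper goes back to the lower station alone.
7. Keeper goes to the upper station with the base flask.
8. Keeper goes back to the lower station alone.
9. Keeper goes to the upper station with the ammonia bottle.

9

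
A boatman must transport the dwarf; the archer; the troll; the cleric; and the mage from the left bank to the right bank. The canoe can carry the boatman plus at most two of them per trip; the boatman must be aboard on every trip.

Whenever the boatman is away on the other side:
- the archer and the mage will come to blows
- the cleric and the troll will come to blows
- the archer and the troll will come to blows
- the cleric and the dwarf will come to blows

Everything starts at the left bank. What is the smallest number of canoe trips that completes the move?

7

Counting alone: the boatman can take at most 2 across per trip to the right bank, so moving all 5 needs at least 3 loaded trips out, with a return between consecutive ones — at least 5 crossings.
The safety rule pushes this higher. Following every safe sequence of crossings, the most of the 5 that can be at the right bank as the canoe arrives there on crossing 5 is 4 — never all 5.
So no plan with fewer than 7 crossings exists, and this one achieves 7:
1. Boatman goes to the right bank with the archer and the cleric.  [the left bank: the dwarf, the mage, the troll | the right bank: the archer, the cleric]
2. Boatman goes back to the left bank alone.  [the left bank: the dwarf, the mage, the troll | the right bank: the archer, the cleric]
3. Boatman goes to the right bank with the dwarf.  [the left bank: the mage, the troll | the right bank: the archer, the cleric, the dwarf]
4. Boatman goes back to the left bank with the cleric.  [the left bank: the cleric, the mage, the troll | the right bank: the archer, the dwarf]
5. Boatman goes to the right bank with the mage and the troll.  [the left bank: the cleric | the right bank: the archer, the dwarf, the mage, the troll]
6. Boatman goes back to the left bank with the archer.  [the left bank: the archer, the cleric | the right bank: the dwarf, the mage, the troll]
7. Boatman goes to the right bank with the archer and the cleric.  [the left bank: — | the right bank: the archer, the cleric, the dwarf, the mage, the troll]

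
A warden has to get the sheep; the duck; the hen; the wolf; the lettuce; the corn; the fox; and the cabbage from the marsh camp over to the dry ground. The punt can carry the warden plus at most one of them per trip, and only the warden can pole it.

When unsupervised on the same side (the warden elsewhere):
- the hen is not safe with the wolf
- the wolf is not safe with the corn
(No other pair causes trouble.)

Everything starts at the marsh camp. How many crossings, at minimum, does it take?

Counting alone: the warden can take at most 1 across per trip to the dry ground, so moving all 8 needs at least 8 loaded trips out, with a return between consecutive ones — at least 15 crossings.
The safety rule pushes this higher. Following every safe sequence of crossings, the most of the 8 that can be at the dry ground as the punt arrives there on crossing 15 is 7 — never all 8.
So no plan with fewer than 17 crossings exists, and this one achieves 17:
1. Warden goes to the dry ground with the wolf.  [the marsh camp: the cabbage, the corn, the duck, the fox, the hen, the lettuce, the sheep | the dry ground: the wolf]
2. Warden goes back to the marsh camp alone.  [the marsh camp: the cabbage, the corn, the duck, the fox, the hen, the lettuce, the sheep | the dry ground: the wolf]
3. Warden goes to the dry ground with the sheep.  [the marsh camp: the cabbage, the corn, the duck, the fox, the hen, the lettuce | the dry ground: the sheep, the wolf]
4. Warden goes back to the marsh camp alone.  [the marsh camp: the cabbage, the corn, the duck, the fox, the hen, the lettuce | the dry ground: the sheep, the wolf]
5. Warden goes to the dry ground with the duck.  [the marsh camp: the cabbage, the corn, the fox, the hen, the lettuce | the dry ground: the duck, the sheep, the wolf]
6. Warden goes back to the marsh camp alone.  [the marsh camp: the cabbage, the corn, the fox, the hen, the lettuce | the dry ground: the duck, the sheep, the wolf]
7. Warden goes to the dry ground with the hen.  [the marsh camp: the cabbage, the corn, the fox, the lettuce | the dry ground: the duck, the hen, the sheep, the wolf]
8. Warden goes back to the marsh camp with the wolf.  [the marsh camp: the cabbage, the corn, the fox, the lettuce, the wolf | the dry ground: the duck, the hen, the sheep]
9. Warden goes to the dry ground with the corn.  [the marsh camp: the cabbage, the fox, the lettuce, the wolf | the dry ground: the corn, the duck, the hen, the sheep]
10. Warden goes back to the marsh camp alone.  [the marsh camp: the cabbage, the fox, the lettuce, the wolf | the dry ground: the corn, the duck, the hen, the sheep]
11. Warden goes to the dry ground with the lettuce.  [the marsh camp: the cabbage, the fox, the wolf | the dry ground: the corn, the duck, the hen, the lettuce, the sheep]
12. Warden goes back to the marsh camp alone.  [the marsh camp: the cabbage, the fox, the wolf | the dry ground: the corn, the duck, the hen, the lettuce, the sheep]
13. Warden goes to the dry ground with the fox.  [the marsh camp: the cabbage, the wolf | the dry ground: the corn, the duck, the fox, the hen, the lettuce, the sheep]
14. Warden goes back to the marsh camp alone.  [the marsh camp: the cabbage, the wolf | the dry ground: the corn, the duck, the fox, the hen, the lettuce, the sheep]
15. Warden goes to the dry ground with the cabbage.  [the marsh camp: the wolf | the dry ground: the cabbage, the corn, the duck, the fox, the hen, the lettuce, the sheep]
16. Warden goes back to the marsh camp alone.  [the marsh camp: the wolf | the dry ground: the cabbage, the corn, the duck, the fox, the hen, the lettuce, the sheep]
17. Warden goes to the dry ground with the wolf.  [the marsh camp: — | the dry ground: the cabbage, the corn, the duck, the fox, the hen, the lettuce, the sheep, the wolf]

17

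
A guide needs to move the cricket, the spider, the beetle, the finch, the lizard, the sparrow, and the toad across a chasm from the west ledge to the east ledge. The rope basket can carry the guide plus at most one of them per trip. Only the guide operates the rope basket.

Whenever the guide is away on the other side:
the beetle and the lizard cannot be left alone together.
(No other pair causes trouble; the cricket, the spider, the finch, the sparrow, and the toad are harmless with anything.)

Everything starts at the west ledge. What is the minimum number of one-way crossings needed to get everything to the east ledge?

13

Counting alone: the guide can take at most 1 across per trip to the east ledge, so moving all 7 needs at least 7 loaded trips out, with a return between consecutive ones — at least 13 crossings.
The plan below uses exactly 13 crossings, so it is optimal:
1. Guide goes to the east ledge with the beetle.  [the west ledge: the cricket, the finch, the lizard, the sparrow, the spider, the toad | the east ledge: the beetle]
2. Guide goes back to the west ledge alone.  [the west ledge: the cricket, the finch, the lizard, the sparrow, the spider, the toad | the east ledge: the beetle]
3. Guide goes to the east ledge with the cricket.  [the west ledge: the finch, the lizard, the sparrow, the spider, the toad | the east ledge: the beetle, the cricket]
4. Guide goes back to the west ledge alone.  [the west ledge: the finch, the lizard, the sparrow, the spider, the toad | the east ledge: the beetle, the cricket]
5. Guide goes to the east ledge with the spider.  [the west ledge: the finch, the lizard, the sparrow, the toad | the east ledge: the beetle, the cricket, the spider]
6. Guide goes back to the west ledge alone.  [the west ledge: the finch, the lizard, the sparrow, the toad | the east ledge: the beetle, the cricket, the spider]
7. Guide goes to the east ledge with the finch.  [the west ledge: the lizard, the sparrow, the toad | the east ledge: the beetle, the cricket, the finch, the spider]
8. Guide goes back to the west ledge alone.  [the west ledge: the lizard, the sparrow, the toad | the east ledge: the beetle, the cricket, the finch, the spider]
9. Guide goes to the east ledge with the sparrow.  [the west ledge: the lizard, the toad | the east ledge: the beetle, the cricket, the finch, the sparrow, the spider]
10. Guide goes back to the west ledge alone.  [the west ledge: the lizard, the toad | the east ledge: the beetle, the cricket, the finch, the sparrow, the spider]
11. Guide goes to the east ledge with the toad.  [the west ledge: the lizard | the east ledge: the beetle, the cricket, the finch, the sparrow, the spider, the toad]
12. Guide goes back to the west ledge alone.  [the west ledge: the lizard | the east ledge: the beetle, the cricket, the finch, the sparrow, the spider, the toad]
13. Guide goes to the east ledge with the lizard.  [the west ledge: — | the east ledge: the beetle, the cricket, the finch, the lizard, the sparrow, the spider, the toad]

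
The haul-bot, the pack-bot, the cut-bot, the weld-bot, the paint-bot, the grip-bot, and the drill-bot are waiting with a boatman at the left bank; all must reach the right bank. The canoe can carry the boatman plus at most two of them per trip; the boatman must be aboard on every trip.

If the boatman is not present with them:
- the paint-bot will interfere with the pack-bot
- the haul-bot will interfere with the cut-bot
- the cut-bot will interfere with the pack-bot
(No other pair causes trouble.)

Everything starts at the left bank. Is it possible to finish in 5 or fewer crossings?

Counting alone: the boatman can take at most 2 across per trip to the right bank, so moving all 7 needs at least 4 loaded trips out, with a return between consecutive ones — at least 7 crossings.
Since 5 < 7, 5 crossings cannot be enough. (The shortest complete plan in fact takes 7:)
1. Boatman goes to the right bank with the haul-bot and the pack-bot.
2. Boatman goes back to the left bank alone.
3. Boatman goes to the right bank with the weld-bot.
4. Boatman goes back to the left bank alone.
5. Boatman goes to the right bank with the drill-bot and the grip-bot.
6. Boatman goes back to the left bank alone.
7. Boatman goes to the right bank with the cut-bot and the paint-bot.

No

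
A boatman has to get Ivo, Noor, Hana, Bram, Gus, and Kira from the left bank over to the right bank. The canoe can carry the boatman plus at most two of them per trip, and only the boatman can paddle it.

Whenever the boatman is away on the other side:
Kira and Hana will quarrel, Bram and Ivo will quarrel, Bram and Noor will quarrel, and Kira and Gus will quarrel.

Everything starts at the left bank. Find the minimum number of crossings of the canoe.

Counting alone: the boatman can take at most 2 across per trip to the right bank, so moving all 6 needs at least 3 loaded trips out, with a return between consecutive ones — at least 5 crossings.
The safety rule pushes this higher. Following every safe sequence of crossings, the most of the 6 that can be at the right bank as the canoe arrives there on crossing 5 is 5 — never all 6.
So no plan with fewer than 7 crossings exists, and this one achieves 7:
1. Boatman goes to the right bank with Bram and Kira.  [the left bank: Gus, Hana, Ivo, Noor | the right bank: Bram, Kira]
2. Boatman goes back to the left bank alone.  [the left bank: Gus, Hana, Ivo, Noor | the right bank: Bram, Kira]
3. Boatman goes to the right bank with Ivo and Noor.  [the left bank: Gus, Hana | the right bank: Bram, Ivo, Kira, Noor]
4. Boatman goes back to the left bank with Bram.  [the left bank: Bram, Gus, Hana | the right bank: Ivo, Kira, Noor]
5. Boatman goes to the right bank with Gus and Hana.  [the left bank: Bram | the right bank: Gus, Hana, Ivo, Kira, Noor]
6. Boatman goes back to the left bank with Kira.  [the left bank: Bram, Kira | the right bank: Gus, Hana, Ivo, Noor]
7. Boatman goes to the right bank with Bram and Kira.  [the left bank: — | the right bank: Bram, Gus, Hana, Ivo, Kira, Noor]

7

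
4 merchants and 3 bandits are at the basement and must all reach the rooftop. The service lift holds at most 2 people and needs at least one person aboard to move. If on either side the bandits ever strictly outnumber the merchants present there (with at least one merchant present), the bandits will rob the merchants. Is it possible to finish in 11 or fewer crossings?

Yes

Yes — this plan uses 11 crossings (≤ 11):
1. 2 bandits → the rooftop.  (the basement: 4M 1B; the rooftop: 0M 2B)
2. 1 bandit ← the basement.  (the basement: 4M 2B; the rooftop: 0M 1B)
3. 2 bandits → the rooftop.  (the basement: 4M 0B; the rooftop: 0M 3B)
4. 1 bandit ← the basement.  (the basement: 4M 1B; the rooftop: 0M 2B)
5. 2 merchants → the rooftop.  (the basement: 2M 1B; the rooftop: 2M 2B)
6. 1 bandit ← the basement.  (the basement: 2M 2B; the rooftop: 2M 1B)
7. 1 merchant and 1 bandit → the rooftop.  (the basement: 1M 1B; the rooftop: 3M 2B)
8. 1 merchant ← the basement.  (the basement: 2M 1B; the rooftop: 2M 2B)
9. 1 merchant and 1 bandit → the rooftop.  (the basement: 1M 0B; the rooftop: 3M 3B)
10. 1 bandit ← the basement.  (the basement: 1M 1B; the rooftop: 3M 2B)
11. 1 merchant and 1 bandit → the rooftop.  (the basement: 0M 0B; the rooftop: 4M 3B)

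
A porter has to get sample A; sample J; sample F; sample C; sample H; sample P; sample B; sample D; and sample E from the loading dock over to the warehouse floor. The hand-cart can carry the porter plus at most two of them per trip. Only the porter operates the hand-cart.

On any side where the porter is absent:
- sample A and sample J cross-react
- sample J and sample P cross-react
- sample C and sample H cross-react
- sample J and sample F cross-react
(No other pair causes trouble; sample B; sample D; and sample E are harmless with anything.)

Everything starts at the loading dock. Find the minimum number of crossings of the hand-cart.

Counting alone: the porter can take at most 2 across per trip to the warehouse floor, so moving all 9 needs at least 5 loaded trips out, with a return between consecutive ones — at least 9 crossings.
The plan below uses exactly 9 crossings, so it is optimal:
1. Porter goes to the warehouse floor with sample C and sample J.
2. Porter goes back to the loading dock alone.
3. Porter goes to the warehouse floor with sample A and sample F.
4. Porter goes back to the loading dock with sample J.
5. Porter goes to the warehouse floor with sample B and sample P.
6. Porter goes back to the loading dock alone.
7. Porter goes to the warehouse floor with sample D and sample E.
8. Porter goes back to the loading dock alone.
9. Porter goes to the warehouse floor with sample H and sample J.

9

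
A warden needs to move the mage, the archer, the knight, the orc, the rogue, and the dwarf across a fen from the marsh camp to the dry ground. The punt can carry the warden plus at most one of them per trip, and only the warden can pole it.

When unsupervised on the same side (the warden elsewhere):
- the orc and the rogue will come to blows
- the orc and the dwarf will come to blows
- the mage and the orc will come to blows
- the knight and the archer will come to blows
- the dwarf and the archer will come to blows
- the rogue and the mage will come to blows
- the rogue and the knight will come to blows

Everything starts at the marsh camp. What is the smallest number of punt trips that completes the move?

Whatever the first load, the items left behind include a forbidden pair without the warden. No opening move is safe, so no plan exists.

impossible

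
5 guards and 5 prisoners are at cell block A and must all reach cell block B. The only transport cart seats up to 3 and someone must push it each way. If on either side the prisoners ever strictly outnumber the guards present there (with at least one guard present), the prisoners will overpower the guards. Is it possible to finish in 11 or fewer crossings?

Yes — this plan uses 11 crossings (≤ 11):
1. 2 prisoners → cell block B.  (cell block A: 5G 3P; cell block B: 0G 2P)
2. 1 prisoner ← cell block A.  (cell block A: 5G 4P; cell block B: 0G 1P)
3. 3 prisoners → cell block B.  (cell block A: 5G 1P; cell block B: 0G 4P)
4. 1 prisoner ← cell block A.  (cell block A: 5G 2P; cell block B: 0G 3P)
5. 3 guards → cell block B.  (cell block A: 2G 2P; cell block B: 3G 3P)
6. 1 guard and 1 prisoner ← cell block A.  (cell block A: 3G 3P; cell block B: 2G 2P)
7. 3 guards → cell block B.  (cell block A: 0G 3P; cell block B: 5G 2P)
8. 1 prisoner ← cell block A.  (cell block A: 0G 4P; cell block B: 5G 1P)
9. 2 prisoners → cell block B.  (cell block A: 0G 2P; cell block B: 5G 3P)
10. 1 prisoner ← cell block A.  (cell block A: 0G 3P; cell block B: 5G 2P)
11. 3 prisoners → cell block B.  (cell block A: 0G 0P; cell block B: 5G 5P)

Yes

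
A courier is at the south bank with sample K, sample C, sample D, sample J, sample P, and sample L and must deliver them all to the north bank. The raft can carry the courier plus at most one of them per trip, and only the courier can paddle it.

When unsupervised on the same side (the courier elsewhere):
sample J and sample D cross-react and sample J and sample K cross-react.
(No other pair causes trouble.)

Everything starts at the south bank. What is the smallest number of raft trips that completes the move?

Counting alone: the courier can take at most 1 across per trip to the north bank, so moving all 6 needs at least 6 loaded trips out, with a return between consecutive ones — at least 11 crossings.
The safety rule pushes this higher. Following every safe sequence of crossings, the most of the 6 that can be at the north bank as the raft arrives there on crossing 11 is 5 — never all 6.
So no plan with fewer than 13 crossings exists, and this one achieves 13:
1. Courier goes to the north bank with sample J.  [the south bank: sample C, sample D, sample K, sample L, sample P | the north bank: sample J]
2. Courier goes back to the south bank alone.  [the south bank: sample C, sample D, sample K, sample L, sample P | the north bank: sample J]
3. Courier goes to the north bank with sample K.  [the south bank: sample C, sample D, sample L, sample P | the north bank: sample J, sample K]
4. Courier goes back to the south bank with sample J.  [the south bank: sample C, sample D, sample J, sample L, sample P | the north bank: sample K]
5. Courier goes to the north bank with sample D.  [the south bank: sample C, sample J, sample L, sample P | the north bank: sample D, sample K]
6. Courier goes back to the south bank alone.  [the south bank: sample C, sample J, sample L, sample P | the north bank: sample D, sample K]
7. Courier goes to the north bank with sample C.  [the south bank: sample J, sample L, sample P | the north bank: sample C, sample D, sample K]
8. Courier goes back to the south bank alone.  [the south bank: sample J, sample L, sample P | the north bank: sample C, sample D, sample K]
9. Courier goes to the north bank with sample P.  [the south bank: sample J, sample L | the north bank: sample C, sample D, sample K, sample P]
10. Courier goes back to the south bank alone.  [the south bank: sample J, sample L | the north bank: sample C, sample D, sample K, sample P]
11. Courier goes to the north bank with sample L.  [the south bank: sample J | the north bank: sample C, sample D, sample K, sample L, sample P]
12. Courier goes back to the south bank alone.  [the south bank: sample J | the north bank: sample C, sample D, sample K, sample L, sample P]
13. Courier goes to the north bank with sample J.  [the south bank: — | the north bank: sample C, sample D, sample J, sample K, sample L, sample P]

13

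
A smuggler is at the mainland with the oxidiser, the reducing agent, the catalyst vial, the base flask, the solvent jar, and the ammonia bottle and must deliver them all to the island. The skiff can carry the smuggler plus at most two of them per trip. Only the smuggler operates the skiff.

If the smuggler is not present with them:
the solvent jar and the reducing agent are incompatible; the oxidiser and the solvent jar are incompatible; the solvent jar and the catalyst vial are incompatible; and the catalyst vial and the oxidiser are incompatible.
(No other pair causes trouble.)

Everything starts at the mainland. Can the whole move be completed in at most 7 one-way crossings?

Counting alone: the smuggler can take at most 2 across per trip to the island, so moving all 6 needs at least 3 loaded trips out, with a return between consecutive ones — at least 5 crossings.
The safety rule pushes this higher. Following every safe sequence of crossings, the most of the 6 that can be at the island as the skiff arrives there on crossings 5, 7 is 4, 5 respectively — never all 6.
So the move cannot be finished within 7 crossings. (The shortest complete plan takes 9:)
1. Smuggler goes to the island with the oxidiser and the solvent jar.  [the mainland: the ammonia bottle, the base flask, the catalyst vial, the reducing agent | the island: the oxidiser, the solvent jar]
2. Smuggler goes back to the mainland with the oxidiser.  [the mainland: the ammonia bottle, the base flask, the catalyst vial, the oxidiser, the reducing agent | the island: the solvent jar]
3. Smuggler goes to the island with the oxidiser and the reducing agent.  [the mainland: the ammonia bottle, the base flask, the catalyst vial | the island: the oxidiser, the reducing agent, the solvent jar]
4. Smuggler goes back to the mainland with the solvent jar.  [the mainland: the ammonia bottle, the base flask, the catalyst vial, the solvent jar | the island: the oxidiser, the reducing agent]
5. Smuggler goes to the island with the base flask and the catalyst vial.  [the mainland: the ammonia bottle, the solvent jar | the island: the base flask, the catalyst vial, the oxidiser, the reducing agent]
6. Smuggler goes back to the mainland with the oxidiser.  [the mainland: the ammonia bottle, the oxidiser, the solvent jar | the island: the base flask, the catalyst vial, the reducing agent]
7. Smuggler goes to the island with the ammonia bottle and the oxidiser.  [the mainland: the solvent jar | the island: the ammonia bottle, the base flask, the catalyst vial, the oxidiser, the reducing agent]
8. Smuggler goes back to the mainland with the oxidiser.  [the mainland: the oxidiser, the solvent jar | the island: the ammonia bottle, the base flask, the catalyst vial, the reducing agent]
9. Smuggler goes to the island with the oxidiser and the solvent jar.  [the mainland: — | the island: the ammonia bottle, the base flask, the catalyst vial, the oxidiser, the reducing agent, the solvent jar]

No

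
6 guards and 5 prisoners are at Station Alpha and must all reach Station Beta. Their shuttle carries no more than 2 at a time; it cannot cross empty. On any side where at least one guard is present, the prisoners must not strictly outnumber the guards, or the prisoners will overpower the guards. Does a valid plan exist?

1. 2 prisoners → Station Beta.  (Station Alpha: 6G 3P; Station Beta: 0G 2P)
2. 1 prisoner ← Station Alpha.  (Station Alpha: 6G 4P; Station Beta: 0G 1P)
3. 2 prisoners → Station Beta.  (Station Alpha: 6G 2P; Station Beta: 0G 3P)
4. 1 prisoner ← Station Alpha.  (Station Alpha: 6G 3P; Station Beta: 0G 2P)
5. 2 guards → Station Beta.  (Station Alpha: 4G 3P; Station Beta: 2G 2P)
6. 1 prisoner ← Station Alpha.  (Station Alpha: 4G 4P; Station Beta: 2G 1P)
7. 1 guard and 1 prisoner → Station Beta.  (Station Alpha: 3G 3P; Station Beta: 3G 2P)
8. 1 guard ← Station Alpha.  (Station Alpha: 4G 3P; Station Beta: 2G 2P)
9. 1 guard and 1 prisoner → Station Beta.  (Station Alpha: 3G 2P; Station Beta: 3G 3P)
10. 1 prisoner ← Station Alpha.  (Station Alpha: 3G 3P; Station Beta: 3G 2P)
11. 1 guard and 1 prisoner → Station Beta.  (Station Alpha: 2G 2P; Station Beta: 4G 3P)
12. 1 guard ← Station Alpha.  (Station Alpha: 3G 2P; Station Beta: 3G 3P)
13. 1 guard and 1 prisoner → Station Beta.  (Station Alpha: 2G 1P; Station Beta: 4G 4P)
14. 1 prisoner ← Station Alpha.  (Station Alpha: 2G 2P; Station Beta: 4G 3P)
15. 1 guard and 1 prisoner → Station Beta.  (Station Alpha: 1G 1P; Station Beta: 5G 4P)
16. 1 guard ← Station Alpha.  (Station Alpha: 2G 1P; Station Beta: 4G 4P)
17. 1 guard and 1 prisoner → Station Beta.  (Station Alpha: 1G 0P; Station Beta: 5G 5P)
18. 1 prisoner ← Station Alpha.  (Station Alpha: 1G 1P; Station Beta: 5G 4P)
19. 1 guard and 1 prisoner → Station Beta.  (Station Alpha: 0G 0P; Station Beta: 6G 5P)

Yes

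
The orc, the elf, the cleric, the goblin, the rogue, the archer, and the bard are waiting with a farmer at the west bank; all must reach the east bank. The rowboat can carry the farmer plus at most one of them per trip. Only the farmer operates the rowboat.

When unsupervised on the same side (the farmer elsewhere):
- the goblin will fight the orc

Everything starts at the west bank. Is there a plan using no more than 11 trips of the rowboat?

No

Counting alone: the farmer can take at most 1 across per trip to the east bank, so moving all 7 needs at least 7 loaded trips out, with a return between consecutive ones — at least 13 crossings.
Since 11 < 13, 11 crossings cannot be enough. (The shortest complete plan in fact takes 13:)
1. Farmer goes to the east bank with the orc.  [the west bank: the archer, the bard, the cleric, the elf, the goblin, the rogue | the east bank: the orc]
2. Farmer goes back to the west bank alone.  [the west bank: the archer, the bard, the cleric, the elf, the goblin, the rogue | the east bank: the orc]
3. Farmer goes to the east bank with the elf.  [the west bank: the archer, the bard, the cleric, the goblin, the rogue | the east bank: the elf, the orc]
4. Farmer goes back to the west bank alone.  [the west bank: the archer, the bard, the cleric, the goblin, the rogue | the east bank: the elf, the orc]
5. Farmer goes to the east bank with the cleric.  [the west bank: the archer, the bard, the goblin, the rogue | the east bank: the cleric, the elf, the orc]
6. Farmer goes back to the west bank alone.  [the west bank: the archer, the bard, the goblin, the rogue | the east bank: the cleric, the elf, the orc]
7. Farmer goes to the east bank with the rogue.  [the west bank: the archer, the bard, the goblin | the east bank: the cleric, the elf, the orc, the rogue]
8. Farmer goes back to the west bank alone.  [the west bank: the archer, the bard, the goblin | the east bank: the cleric, the elf, the orc, the rogue]
9. Farmer goes to the east bank with the archer.  [the west bank: the bard, the goblin | the east bank: the archer, the cleric, the elf, the orc, the rogue]
10. Farmer goes back to the west bank alone.  [the west bank: the bard, the goblin | the east bank: the archer, the cleric, the elf, the orc, the rogue]
11. Farmer goes to the east bank with the bard.  [the west bank: the goblin | the east bank: the archer, the bard, the cleric, the elf, the orc, the rogue]
12. Farmer goes back to the west bank alone.  [the west bank: the goblin | the east bank: the archer, the bard, the cleric, the elf, the orc, the rogue]
13. Farmer goes to the east bank with the goblin.  [the west bank: — | the east bank: the archer, the bard, the cleric, the elf, the goblin, the orc, the rogue]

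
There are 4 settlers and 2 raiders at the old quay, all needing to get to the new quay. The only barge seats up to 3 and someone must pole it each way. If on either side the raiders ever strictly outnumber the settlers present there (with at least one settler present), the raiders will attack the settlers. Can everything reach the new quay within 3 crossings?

No

Counting alone: each trip to the new quay takes at most 3 across and each return brings at least 1 back, so after t trips out (and t−1 returns) at most 3t − (t−1) of the 6 are across; that first reaches 6 at t = 3, so at least 5 crossings are needed.
Since 3 < 5, 3 crossings cannot be enough. (The shortest complete plan in fact takes 5:)
1. 2 raiders → the new quay.  (the old quay: 4S 0R; the new quay: 0S 2R)
2. 1 raider ← the old quay.  (the old quay: 4S 1R; the new quay: 0S 1R)
3. 2 settlers and 1 raider → the new quay.  (the old quay: 2S 0R; the new quay: 2S 2R)
4. 1 raider ← the old quay.  (the old quay: 2S 1R; the new quay: 2S 1R)
5. 2 settlers and 1 raider → the new quay.  (the old quay: 0S 0R; the new quay: 4S 2R)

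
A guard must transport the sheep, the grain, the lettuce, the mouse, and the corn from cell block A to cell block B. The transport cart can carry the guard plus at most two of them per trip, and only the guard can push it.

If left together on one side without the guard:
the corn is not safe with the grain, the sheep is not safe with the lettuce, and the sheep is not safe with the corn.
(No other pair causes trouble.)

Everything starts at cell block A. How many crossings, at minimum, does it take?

5

Counting alone: the guard can take at most 2 across per trip to cell block B, so moving all 5 needs at least 3 loaded trips out, with a return between consecutive ones — at least 5 crossings.
The plan below uses exactly 5 crossings, so it is optimal:
1. Guard goes to cell block B with the grain and the sheep.  [cell block A: the corn, the lettuce, the mouse | cell block B: the grain, the sheep]
2. Guard goes back to cell block A alone.  [cell block A: the corn, the lettuce, the mouse | cell block B: the grain, the sheep]
3. Guard goes to cell block B with the mouse.  [cell block A: the corn, the lettuce | cell block B: the grain, the mouse, the sheep]
4. Guard goes back to cell block A alone.  [cell block A: the corn, the lettuce | cell block B: the grain, the mouse, the sheep]
5. Guard goes to cell block B with the corn and the lettuce.  [cell block A: — | cell block B: the corn, the grain, the lettuce, the mouse, the sheep]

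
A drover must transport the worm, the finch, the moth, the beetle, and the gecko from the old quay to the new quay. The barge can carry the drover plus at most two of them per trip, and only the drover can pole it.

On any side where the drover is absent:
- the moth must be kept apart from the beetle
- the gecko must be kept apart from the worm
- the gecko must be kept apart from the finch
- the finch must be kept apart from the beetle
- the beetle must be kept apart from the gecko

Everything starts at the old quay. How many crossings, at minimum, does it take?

Counting alone: the drover can take at most 2 across per trip to the new quay, so moving all 5 needs at least 3 loaded trips out, with a return between consecutive ones — at least 5 crossings.
The safety rule pushes this higher. Following every safe sequence of crossings, the most of the 5 that can be at the new quay as the barge arrives there on crossing 5 is 4 — never all 5.
So no plan with fewer than 7 crossings exists, and this one achieves 7:
1. Drover goes to the new quay with the beetle and the gecko.  [the old quay: the finch, the moth, the worm | the new quay: the beetle, the gecko]
2. Drover goes back to the old quay with the beetle.  [the old quay: the beetle, the finch, the moth, the worm | the new quay: the gecko]
3. Drover goes to the new quay with the beetle and the worm.  [the old quay: the finch, the moth | the new quay: the beetle, the gecko, the worm]
4. Drover goes back to the old quay with the gecko.  [the old quay: the finch, the gecko, the moth | the new quay: the beetle, the worm]
5. Drover goes to the new quay with the finch and the moth.  [the old quay: the gecko | the new quay: the beetle, the finch, the moth, the worm]
6. Drover goes back to the old quay with the beetle.  [the old quay: the beetle, the gecko | the new quay: the finch, the moth, the worm]
7. Drover goes to the new quay with the beetle and the gecko.  [the old quay: — | the new quay: the beetle, the finch, the gecko, the moth, the worm]

7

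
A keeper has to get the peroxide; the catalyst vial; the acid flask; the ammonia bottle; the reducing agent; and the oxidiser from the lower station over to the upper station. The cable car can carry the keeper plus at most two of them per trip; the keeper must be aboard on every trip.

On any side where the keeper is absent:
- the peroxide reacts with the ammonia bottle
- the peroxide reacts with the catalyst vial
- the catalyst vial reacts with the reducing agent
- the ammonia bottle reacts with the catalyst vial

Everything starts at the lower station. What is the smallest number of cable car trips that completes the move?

9

Counting alone: the keeper can take at most 2 across per trip to the upper station, so moving all 6 needs at least 3 loaded trips out, with a return between consecutive ones — at least 5 crossings.
The safety rule pushes this higher. Following every safe sequence of crossings, the most of the 6 that can be at the upper station as the cable car arrives there on crossings 5, 7 is 4, 5 respectively — never all 6.
So no plan with fewer than 9 crossings exists, and this one achieves 9:
1. Keeper goes to the upper station with the catalyst vial and the peroxide.  [the lower station: the acid flask, the ammonia bottle, the oxidiser, the reducing agent | the upper station: the catalyst vial, the peroxide]
2. Keeper goes back to the lower station with the peroxide.  [the lower station: the acid flask, the ammonia bottle, the oxidiser, the peroxide, the reducing agent | the upper station: the catalyst vial]
3. Keeper goes to the upper station with the acid flask and the peroxide.  [the lower station: the ammonia bottle, the oxidiser, the reducing agent | the upper station: the acid flask, the catalyst vial, the peroxide]
4. Keeper goes back to the lower station with the peroxide.  [the lower station: the ammonia bottle, the oxidiser, the peroxide, the reducing agent | the upper station: the acid flask, the catalyst vial]
5. Keeper goes to the upper station with the peroxide and the reducing agent.  [the lower station: the ammonia bottle, the oxidiser | the upper station: the acid flask, the catalyst vial, the peroxide, the reducing agent]
6. Keeper goes back to the lower station with the catalyst vial.  [the lower station: the ammonia bottle, the catalyst vial, the oxidiser | the upper station: the acid flask, the peroxide, the reducing agent]
7. Keeper goes to the upper station with the catalyst vial and the oxidiser.  [the lower station: the ammonia bottle | the upper station: the acid flask, the catalyst vial, the oxidiser, the peroxide, the reducing agent]
8. Keeper goes back to the lower station with the catalyst vial.  [the lower station: the ammonia bottle, the catalyst vial | the upper station: the acid flask, the oxidiser, the peroxide, the reducing agent]
9. Keeper goes to the upper station with the ammonia bottle and the catalyst vial.  [the lower station: — | the upper station: the acid flask, the ammonia bottle, the catalyst vial, the oxidiser, the peroxide, the reducing agent]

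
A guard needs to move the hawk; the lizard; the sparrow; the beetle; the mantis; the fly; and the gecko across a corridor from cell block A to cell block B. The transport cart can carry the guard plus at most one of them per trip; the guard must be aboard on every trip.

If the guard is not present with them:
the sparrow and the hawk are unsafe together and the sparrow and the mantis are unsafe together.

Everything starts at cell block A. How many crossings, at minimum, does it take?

15

Counting alone: the guard can take at most 1 across per trip to cell block B, so moving all 7 needs at least 7 loaded trips out, with a return between consecutive ones — at least 13 crossings.
The safety rule pushes this higher. Following every safe sequence of crossings, the most of the 7 that can be at cell block B as the transport cart arrives there on crossing 13 is 6 — never all 7.
So no plan with fewer than 15 crossings exists, and this one achieves 15:
1. Guard goes to cell block B with the sparrow.  [cell block A: the beetle, the fly, the gecko, the hawk, the lizard, the mantis | cell block B: the sparrow]
2. Guard goes back to cell block A alone.  [cell block A: the beetle, the fly, the gecko, the hawk, the lizard, the mantis | cell block B: the sparrow]
3. Guard goes to cell block B with the hawk.  [cell block A: the beetle, the fly, the gecko, the lizard, the mantis | cell block B: the hawk, the sparrow]
4. Guard goes back to cell block A with the sparrow.  [cell block A: the beetle, the fly, the gecko, the lizard, the mantis, the sparrow | cell block B: the hawk]
5. Guard goes to cell block B with the mantis.  [cell block A: the beetle, the fly, the gecko, the lizard, the sparrow | cell block B: the hawk, the mantis]
6. Guard goes back to cell block A alone.  [cell block A: the beetle, the fly, the gecko, the lizard, the sparrow | cell block B: the hawk, the mantis]
7. Guard goes to cell block B with the lizard.  [cell block A: the beetle, the fly, the gecko, the sparrow | cell block B: the hawk, the lizard, the mantis]
8. Guard goes back to cell block A alone.  [cell block A: the beetle, the fly, the gecko, the sparrow | cell block B: the hawk, the lizard, the mantis]
9. Guard goes to cell block B with the beetle.  [cell block A: the fly, the gecko, the sparrow | cell block B: the beetle, the hawk, the lizard, the mantis]
10. Guard goes back to cell block A alone.  [cell block A: the fly, the gecko, the sparrow | cell block B: the beetle, the hawk, the lizard, the mantis]
11. Guard goes to cell block B with the fly.  [cell block A: the gecko, the sparrow | cell block B: the beetle, the fly, the hawk, the lizard, the mantis]
12. Guard goes back to cell block A alone.  [cell block A: the gecko, the sparrow | cell block B: the beetle, the fly, the hawk, the lizard, the mantis]
13. Guard goes to cell block B with the gecko.  [cell block A: the sparrow | cell block B: the beetle, the fly, the gecko, the hawk, the lizard, the mantis]
14. Guard goes back to cell block A alone.  [cell block A: the sparrow | cell block B: the beetle, the fly, the gecko, the hawk, the lizard, the mantis]
15. Guard goes to cell block B with the sparrow.  [cell block A: — | cell block B: the beetle, the fly, the gecko, the hawk, the lizard, the mantis, the sparrow]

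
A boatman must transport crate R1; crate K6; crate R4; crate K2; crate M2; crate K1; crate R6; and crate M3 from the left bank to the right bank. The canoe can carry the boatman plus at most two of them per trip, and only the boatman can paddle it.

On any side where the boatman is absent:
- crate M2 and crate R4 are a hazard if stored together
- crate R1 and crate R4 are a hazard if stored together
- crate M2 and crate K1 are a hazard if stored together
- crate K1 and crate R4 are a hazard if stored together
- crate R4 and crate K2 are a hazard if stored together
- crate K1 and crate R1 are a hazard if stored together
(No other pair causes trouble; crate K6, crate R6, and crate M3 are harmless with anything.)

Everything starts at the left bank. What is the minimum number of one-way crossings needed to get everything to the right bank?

13

Counting alone: the boatman can take at most 2 across per trip to the right bank, so moving all 8 needs at least 4 loaded trips out, with a return between consecutive ones — at least 7 crossings.
The safety rule pushes this higher. Following every safe sequence of crossings, the most of the 8 that can be at the right bank as the canoe arrives there on crossings 7, 9, 11 is 5, 6, 7 respectively — never all 8.
So no plan with fewer than 13 crossings exists, and this one achieves 13:
1. Boatman goes to the right bank with crate K1 and crate R4.
2. Boatman goes back to the left bank with crate R4.
3. Boatman goes to the right bank with crate K6 and crate R4.
4. Boatman goes back to the left bank with crate R4.
5. Boatman goes to the right bank with crate K2 and crate R4.
6. Boatman goes back to the left bank with crate R4.
7. Boatman goes to the right bank with crate M2 and crate R1.
8. Boatman goes back to the left bank with crate K1.
9. Boatman goes to the right bank with crate R4 and crate R6.
10. Boatman goes back to the left bank with crate R4.
11. Boatman goes to the right bank with crate M3 and crate R4.
12. Boatman goes back to the left bank with crate R4.
13. Boatman goes to the right bank with crate K1 and crate R4.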